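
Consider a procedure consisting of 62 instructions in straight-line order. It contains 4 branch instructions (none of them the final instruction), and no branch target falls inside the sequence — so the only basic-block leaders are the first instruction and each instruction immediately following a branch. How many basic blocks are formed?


With no in-sequence branch targets, the leaders are the first instruction plus the instruction after each branch.
Number of basic blocks = branches + 1
= 4 + 1 = 5

5


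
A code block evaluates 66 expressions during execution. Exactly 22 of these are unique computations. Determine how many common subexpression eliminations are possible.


CSE count = total expressions - unique expressions
= 66 - 22 = 44

44


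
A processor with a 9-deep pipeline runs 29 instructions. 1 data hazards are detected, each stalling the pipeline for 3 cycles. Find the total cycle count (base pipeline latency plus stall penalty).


Base cycles = 9 + 29 - 1 = 37
Total stalls = 1 * 3 = 3
Total = 37 + 3 = 40

40


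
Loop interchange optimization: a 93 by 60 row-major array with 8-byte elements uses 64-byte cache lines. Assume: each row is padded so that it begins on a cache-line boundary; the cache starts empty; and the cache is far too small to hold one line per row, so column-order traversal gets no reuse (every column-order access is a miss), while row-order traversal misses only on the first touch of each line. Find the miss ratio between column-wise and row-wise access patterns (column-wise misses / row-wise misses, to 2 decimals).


Each row occupies 60 * 8 = 480 bytes and starts on a line boundary, so it spans ceil(480 / 64) = 8 cache lines.
Row-major traversal misses (one per line touched): 93 * ceil(60 * 8 / 64) = 744
Column-major traversal misses (no reuse, every access misses): 93 * 60 = 5580
Ratio = 5580 / 744 = 7.5

7.5


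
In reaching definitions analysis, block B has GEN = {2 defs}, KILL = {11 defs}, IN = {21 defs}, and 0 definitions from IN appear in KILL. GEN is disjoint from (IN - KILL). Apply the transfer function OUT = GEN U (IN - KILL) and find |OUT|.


IN - KILL: 21 - 0 = 21 surviving definitions
OUT = GEN + surviving = 2 + 21 = 23

23


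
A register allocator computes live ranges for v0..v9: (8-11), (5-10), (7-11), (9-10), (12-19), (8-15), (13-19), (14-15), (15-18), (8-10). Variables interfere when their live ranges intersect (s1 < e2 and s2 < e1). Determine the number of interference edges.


Check all pairs for overlapping intervals.
Two intervals (s1,e1) and (s2,e2) overlap if s1 < e2 and s2 < e1.
v0 (8-11) vs v1..v9: overlaps v1, v2, v3, v5, v9 -> 5
v1 (5-10) vs v2..v9: overlaps v2, v3, v5, v9 -> 4
v2 (7-11) vs v3..v9: overlaps v3, v5, v9 -> 3
v3 (9-10) vs v4..v9: overlaps v5, v9 -> 2
v4 (12-19) vs v5..v9: overlaps v5, v6, v7, v8 -> 4
v5 (8-15) vs v6..v9: overlaps v6, v7, v9 -> 3
v6 (13-19) vs v7..v9: overlaps v7, v8 -> 2
v7 (14-15) vs v8..v9: overlaps none -> 0
v8 (15-18) vs v9: overlaps none -> 0
Total overlapping pairs = 5 + 4 + 3 + 2 + 4 + 3 + 2 + 0 + 0 = 23

23


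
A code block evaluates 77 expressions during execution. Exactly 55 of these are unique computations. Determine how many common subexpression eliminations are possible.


CSE count = total expressions - unique expressions
= 77 - 55 = 22

22


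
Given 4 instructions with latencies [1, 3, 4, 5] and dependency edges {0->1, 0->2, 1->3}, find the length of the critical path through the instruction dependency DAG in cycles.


Compute longest path through dependency graph: dist(Ik) = max over predecessors of dist + latency(Ik).
dist(I0) = latency 1 = 1
dist(I1) = dist(I0) + 3 = 1 + 3 = 4
dist(I2) = dist(I0) + 4 = 1 + 4 = 5
dist(I3) = dist(I1) + 5 = 4 + 5 = 9
Critical path = max dist = 9

9


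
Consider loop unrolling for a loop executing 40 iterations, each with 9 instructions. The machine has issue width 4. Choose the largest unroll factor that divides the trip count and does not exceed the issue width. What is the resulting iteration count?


Largest divisor of 40 <= 4 is 4
New iterations = 40 / 4 = 10

10


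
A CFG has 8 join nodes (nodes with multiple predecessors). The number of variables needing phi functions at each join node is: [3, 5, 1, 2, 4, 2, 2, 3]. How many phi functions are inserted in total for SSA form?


Total phi functions = sum of phi functions at each join node
= 3 + 5 + 1 + 2 + 4 + 2 + 2 + 3 = 22

22


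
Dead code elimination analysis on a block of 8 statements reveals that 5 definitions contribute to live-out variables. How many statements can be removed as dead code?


Dead code = total statements - live definitions
= 8 - 5 = 3

3


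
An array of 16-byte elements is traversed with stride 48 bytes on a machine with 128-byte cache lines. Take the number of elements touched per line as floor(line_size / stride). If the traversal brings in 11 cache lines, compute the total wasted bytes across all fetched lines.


Elements per line = floor(128 / 48) = 2
Bytes used per line = 2 * 16 = 32
Wasted per line = 128 - 32 = 96
Total wasted = 96 * 11 = 1056

1056


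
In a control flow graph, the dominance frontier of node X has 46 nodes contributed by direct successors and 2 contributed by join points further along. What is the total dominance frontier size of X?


DF(X) = direct successor contributions + join point contributions
= 46 + 2 = 48

48


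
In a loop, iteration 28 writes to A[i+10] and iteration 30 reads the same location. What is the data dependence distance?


Distance = read iteration - write iteration
= 30 - 28 = 2

2


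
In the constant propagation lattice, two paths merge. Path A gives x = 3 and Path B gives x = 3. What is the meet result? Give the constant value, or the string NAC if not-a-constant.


Meet operation: if both paths give the same constant, result is that constant; if they differ, result is NAC (not-a-constant).
Path A: 3, Path B: 3 -> equal
Result: constant -> 3

3


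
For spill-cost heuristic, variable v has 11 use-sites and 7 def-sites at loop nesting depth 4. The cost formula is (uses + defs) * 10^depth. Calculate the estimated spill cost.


uses + defs = 11 + 7 = 18
10^4 = 10000
Spill cost = 18 * 10000 = 180000

180000


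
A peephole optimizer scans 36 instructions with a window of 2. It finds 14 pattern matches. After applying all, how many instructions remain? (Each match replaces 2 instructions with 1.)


Each match removes 1 instructions.
Total removed = 14 * 1 = 14
Remaining = 36 - 14 = 22

22


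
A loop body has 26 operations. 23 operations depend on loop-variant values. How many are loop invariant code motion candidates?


Invariant candidates = total - loop-dependent
= 26 - 23 = 3

3


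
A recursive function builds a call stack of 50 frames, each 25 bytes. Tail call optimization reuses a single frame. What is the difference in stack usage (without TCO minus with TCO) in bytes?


Without TCO: 50 * 25 = 1250 bytes
With TCO: reuse 1 frame = 25 bytes
Savings = 1250 - 25 = 1225

1225


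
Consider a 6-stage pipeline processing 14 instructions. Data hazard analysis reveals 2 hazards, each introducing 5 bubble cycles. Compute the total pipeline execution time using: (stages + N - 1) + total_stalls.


Base cycles = 6 + 14 - 1 = 19
Total stalls = 2 * 5 = 10
Total = 19 + 10 = 29

29


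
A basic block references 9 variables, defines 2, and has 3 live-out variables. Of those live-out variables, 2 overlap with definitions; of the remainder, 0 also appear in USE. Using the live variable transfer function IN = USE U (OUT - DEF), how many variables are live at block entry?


OUT - DEF: 3 - 2 = 1
|IN| = |USE| + |OUT - DEF| - |USE ∩ (OUT - DEF)| = 9 + 1 - 0 = 10

10


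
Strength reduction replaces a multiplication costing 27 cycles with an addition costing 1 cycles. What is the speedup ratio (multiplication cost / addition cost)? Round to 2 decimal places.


Ratio = mult_cost / add_cost = 27 / 1 = 27.0

27.0


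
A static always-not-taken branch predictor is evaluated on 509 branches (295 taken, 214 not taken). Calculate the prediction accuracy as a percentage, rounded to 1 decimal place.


Predictor: always-not-taken
Correct predictions = 214
Accuracy = 214 / 509 * 100 = 42.0%

42.0


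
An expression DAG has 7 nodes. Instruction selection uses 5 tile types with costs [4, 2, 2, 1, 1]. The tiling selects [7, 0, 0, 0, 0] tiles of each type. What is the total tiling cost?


Total cost = sum(count_i * cost_i)
= 7*4 + 0*2 + 0*2 + 0*1 + 0*1
= 28

28


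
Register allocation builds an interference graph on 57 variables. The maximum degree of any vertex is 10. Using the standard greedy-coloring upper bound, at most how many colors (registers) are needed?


Greedy coloring never needs more than (max_degree + 1) colors: when coloring a vertex, at most max_degree neighbors are already colored.
Upper bound = 10 + 1 = 11

11


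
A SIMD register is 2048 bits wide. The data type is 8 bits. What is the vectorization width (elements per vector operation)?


Width = SIMD bits / data type bits
= 2048 / 8 = 256

256


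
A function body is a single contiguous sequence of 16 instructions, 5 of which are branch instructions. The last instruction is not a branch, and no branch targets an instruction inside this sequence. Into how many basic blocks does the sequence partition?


With no in-sequence branch targets, the leaders are the first instruction plus the instruction after each branch.
Number of basic blocks = branches + 1
= 5 + 1 = 6

6


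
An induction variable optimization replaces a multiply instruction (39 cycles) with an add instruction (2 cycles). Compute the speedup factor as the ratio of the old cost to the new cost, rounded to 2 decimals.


Ratio = mult_cost / add_cost = 39 / 2 = 19.5

19.5


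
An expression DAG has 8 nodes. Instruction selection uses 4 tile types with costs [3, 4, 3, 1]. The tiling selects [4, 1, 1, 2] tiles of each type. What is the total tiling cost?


Total cost = sum(count_i * cost_i)
= 4*3 + 1*4 + 1*3 + 2*1
= 21

21


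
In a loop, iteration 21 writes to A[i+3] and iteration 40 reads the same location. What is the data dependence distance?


Distance = read iteration - write iteration
= 40 - 21 = 19

19


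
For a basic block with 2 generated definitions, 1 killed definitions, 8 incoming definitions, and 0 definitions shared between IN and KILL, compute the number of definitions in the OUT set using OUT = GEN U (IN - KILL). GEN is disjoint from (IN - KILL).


IN - KILL: 8 - 0 = 8 surviving definitions
OUT = GEN + surviving = 2 + 8 = 10

10


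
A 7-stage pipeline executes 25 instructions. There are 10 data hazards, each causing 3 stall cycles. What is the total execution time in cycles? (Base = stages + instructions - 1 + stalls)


Base cycles = 7 + 25 - 1 = 31
Total stalls = 10 * 3 = 30
Total = 31 + 30 = 61

61


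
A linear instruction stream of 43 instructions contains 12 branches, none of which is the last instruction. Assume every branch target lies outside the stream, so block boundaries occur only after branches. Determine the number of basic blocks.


With no in-sequence branch targets, the leaders are the first instruction plus the instruction after each branch.
Number of basic blocks = branches + 1
= 12 + 1 = 13

13


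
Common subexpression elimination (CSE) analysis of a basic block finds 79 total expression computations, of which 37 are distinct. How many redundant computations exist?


CSE count = total expressions - unique expressions
= 79 - 37 = 42

42


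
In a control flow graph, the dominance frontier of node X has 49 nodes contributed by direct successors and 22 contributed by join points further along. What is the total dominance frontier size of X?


DF(X) = direct successor contributions + join point contributions
= 49 + 22 = 71

71


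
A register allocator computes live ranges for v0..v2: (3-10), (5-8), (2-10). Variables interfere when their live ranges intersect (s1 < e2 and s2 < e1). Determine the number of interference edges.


Check all pairs for overlapping intervals.
Two intervals (s1,e1) and (s2,e2) overlap if s1 < e2 and s2 < e1.
v0 (3-10) vs v1..v2: overlaps v1, v2 -> 2
v1 (5-8) vs v2: overlaps v2 -> 1
Total overlapping pairs = 2 + 1 = 3

3


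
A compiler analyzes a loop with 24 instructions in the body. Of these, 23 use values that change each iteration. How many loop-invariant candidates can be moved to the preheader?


Invariant candidates = total - loop-dependent
= 24 - 23 = 1

1


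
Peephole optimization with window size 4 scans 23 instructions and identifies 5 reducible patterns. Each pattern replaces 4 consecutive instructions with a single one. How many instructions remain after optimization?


Each match removes 3 instructions.
Total removed = 5 * 3 = 15
Remaining = 23 - 15 = 8

8


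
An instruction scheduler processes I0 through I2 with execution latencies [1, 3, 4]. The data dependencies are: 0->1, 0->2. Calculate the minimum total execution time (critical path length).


Compute longest path through dependency graph: dist(Ik) = max over predecessors of dist + latency(Ik).
dist(I0) = latency 1 = 1
dist(I1) = dist(I0) + 3 = 1 + 3 = 4
dist(I2) = dist(I0) + 4 = 1 + 4 = 5
Critical path = max dist = 5

5


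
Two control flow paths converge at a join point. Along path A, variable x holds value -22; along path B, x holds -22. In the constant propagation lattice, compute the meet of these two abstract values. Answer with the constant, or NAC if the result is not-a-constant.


Meet operation: if both paths give the same constant, result is that constant; if they differ, result is NAC (not-a-constant).
Path A: -22, Path B: -22 -> equal
Result: constant -> -22

-22


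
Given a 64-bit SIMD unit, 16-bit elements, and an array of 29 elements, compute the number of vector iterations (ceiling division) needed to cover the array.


Width = 64 / 16 = 4 elements per vector op
Iterations = ceil(29 / 4) = 8

8


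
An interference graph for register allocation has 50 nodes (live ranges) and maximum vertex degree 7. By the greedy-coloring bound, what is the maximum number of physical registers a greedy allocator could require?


Greedy coloring never needs more than (max_degree + 1) colors: when coloring a vertex, at most max_degree neighbors are already colored.
Upper bound = 7 + 1 = 8

8


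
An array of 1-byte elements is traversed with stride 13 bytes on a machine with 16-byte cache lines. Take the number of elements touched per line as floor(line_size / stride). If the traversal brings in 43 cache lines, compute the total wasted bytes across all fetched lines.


Elements per line = floor(16 / 13) = 1
Bytes used per line = 1 * 1 = 1
Wasted per line = 16 - 1 = 15
Total wasted = 15 * 43 = 645

645


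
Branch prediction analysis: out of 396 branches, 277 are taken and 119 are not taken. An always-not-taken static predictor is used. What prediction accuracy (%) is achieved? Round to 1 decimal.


Predictor: always-not-taken
Correct predictions = 119
Accuracy = 119 / 396 * 100 = 30.1%

30.1


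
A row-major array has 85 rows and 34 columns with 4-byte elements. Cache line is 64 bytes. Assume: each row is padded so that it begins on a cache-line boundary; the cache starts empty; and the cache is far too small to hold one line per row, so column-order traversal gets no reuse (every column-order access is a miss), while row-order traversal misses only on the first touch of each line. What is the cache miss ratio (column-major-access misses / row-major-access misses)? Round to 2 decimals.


Each row occupies 34 * 4 = 136 bytes and starts on a line boundary, so it spans ceil(136 / 64) = 3 cache lines.
Row-major traversal misses (one per line touched): 85 * ceil(34 * 4 / 64) = 255
Column-major traversal misses (no reuse, every access misses): 85 * 34 = 2890
Ratio = 2890 / 255 = 11.33

11.33


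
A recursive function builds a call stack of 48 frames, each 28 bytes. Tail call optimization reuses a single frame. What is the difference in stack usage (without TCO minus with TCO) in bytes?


Without TCO: 48 * 28 = 1344 bytes
With TCO: reuse 1 frame = 28 bytes
Savings = 1344 - 28 = 1316

1316


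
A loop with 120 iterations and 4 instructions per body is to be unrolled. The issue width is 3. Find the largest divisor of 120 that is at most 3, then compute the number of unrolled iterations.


Largest divisor of 120 <= 3 is 3
New iterations = 120 / 3 = 40

40


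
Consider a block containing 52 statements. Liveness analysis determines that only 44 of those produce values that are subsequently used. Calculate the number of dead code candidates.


Dead code = total statements - live definitions
= 52 - 44 = 8

8


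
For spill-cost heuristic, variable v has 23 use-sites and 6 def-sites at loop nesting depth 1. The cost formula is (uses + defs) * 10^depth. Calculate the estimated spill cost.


uses + defs = 23 + 6 = 29
10^1 = 10
Spill cost = 29 * 10 = 290

290


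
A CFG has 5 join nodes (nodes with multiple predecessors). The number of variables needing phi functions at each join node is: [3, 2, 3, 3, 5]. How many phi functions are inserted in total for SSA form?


Total phi functions = sum of phi functions at each join node
= 3 + 2 + 3 + 3 + 5 = 16

16


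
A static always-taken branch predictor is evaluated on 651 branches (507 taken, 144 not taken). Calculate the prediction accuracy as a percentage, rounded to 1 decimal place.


Predictor: always-taken
Correct predictions = 507
Accuracy = 507 / 651 * 100 = 77.9%

77.9


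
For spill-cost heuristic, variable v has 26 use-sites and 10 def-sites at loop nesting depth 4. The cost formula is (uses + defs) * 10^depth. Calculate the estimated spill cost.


uses + defs = 26 + 10 = 36
10^4 = 10000
Spill cost = 36 * 10000 = 360000

360000


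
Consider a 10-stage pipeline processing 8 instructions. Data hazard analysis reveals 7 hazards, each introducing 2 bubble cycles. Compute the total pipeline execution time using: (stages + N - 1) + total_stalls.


Base cycles = 10 + 8 - 1 = 17
Total stalls = 7 * 2 = 14
Total = 17 + 14 = 31

31


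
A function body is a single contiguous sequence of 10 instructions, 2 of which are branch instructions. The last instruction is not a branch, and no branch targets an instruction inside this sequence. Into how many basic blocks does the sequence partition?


With no in-sequence branch targets, the leaders are the first instruction plus the instruction after each branch.
Number of basic blocks = branches + 1
= 2 + 1 = 3

3


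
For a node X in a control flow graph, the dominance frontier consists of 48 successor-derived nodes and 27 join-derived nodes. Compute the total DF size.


DF(X) = direct successor contributions + join point contributions
= 48 + 27 = 75

75


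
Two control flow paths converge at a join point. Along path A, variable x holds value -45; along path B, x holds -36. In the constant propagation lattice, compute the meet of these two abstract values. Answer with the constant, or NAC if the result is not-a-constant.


Meet operation: if both paths give the same constant, result is that constant; if they differ, result is NAC (not-a-constant).
Path A: -45, Path B: -36 -> differ
Result: not-a-constant -> NAC

NAC


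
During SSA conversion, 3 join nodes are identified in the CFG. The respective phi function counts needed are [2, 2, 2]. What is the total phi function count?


Total phi functions = sum of phi functions at each join node
= 2 + 2 + 2 = 6

6


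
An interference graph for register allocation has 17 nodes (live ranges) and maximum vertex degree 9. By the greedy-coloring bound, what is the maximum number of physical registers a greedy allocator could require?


Greedy coloring never needs more than (max_degree + 1) colors: when coloring a vertex, at most max_degree neighbors are already colored.
Upper bound = 9 + 1 = 10

10


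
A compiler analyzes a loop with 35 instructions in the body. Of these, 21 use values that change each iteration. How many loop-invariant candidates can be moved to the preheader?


Invariant candidates = total - loop-dependent
= 35 - 21 = 14

14


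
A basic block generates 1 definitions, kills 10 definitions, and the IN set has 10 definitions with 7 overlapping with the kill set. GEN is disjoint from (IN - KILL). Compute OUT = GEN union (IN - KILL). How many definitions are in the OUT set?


IN - KILL: 10 - 7 = 3 surviving definitions
OUT = GEN + surviving = 1 + 3 = 4

4


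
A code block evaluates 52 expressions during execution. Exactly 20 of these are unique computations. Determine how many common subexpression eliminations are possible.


CSE count = total expressions - unique expressions
= 52 - 20 = 32

32


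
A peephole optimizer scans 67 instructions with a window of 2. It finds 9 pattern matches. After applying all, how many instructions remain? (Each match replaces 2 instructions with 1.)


Each match removes 1 instructions.
Total removed = 9 * 1 = 9
Remaining = 67 - 9 = 58

58


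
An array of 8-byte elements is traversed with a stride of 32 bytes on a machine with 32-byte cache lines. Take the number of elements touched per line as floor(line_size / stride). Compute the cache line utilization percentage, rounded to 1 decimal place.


Elements per cache line = floor(32 / 32) = 1
Bytes used = 1 * 8 = 8
Utilization = 8 / 32 * 100 = 25.0%

25.0


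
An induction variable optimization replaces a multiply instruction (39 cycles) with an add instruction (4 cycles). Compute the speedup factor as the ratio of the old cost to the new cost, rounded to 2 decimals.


Ratio = mult_cost / add_cost = 39 / 4 = 9.75

9.75


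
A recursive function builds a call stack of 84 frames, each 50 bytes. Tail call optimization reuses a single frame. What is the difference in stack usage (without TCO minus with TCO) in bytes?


Without TCO: 84 * 50 = 4200 bytes
With TCO: reuse 1 frame = 50 bytes
Savings = 4200 - 50 = 4150

4150


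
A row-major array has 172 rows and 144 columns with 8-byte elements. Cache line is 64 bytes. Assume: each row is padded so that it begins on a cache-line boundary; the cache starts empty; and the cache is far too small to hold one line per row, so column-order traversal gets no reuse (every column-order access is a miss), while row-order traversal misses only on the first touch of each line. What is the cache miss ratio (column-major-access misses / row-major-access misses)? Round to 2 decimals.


Each row occupies 144 * 8 = 1152 bytes and starts on a line boundary, so it spans ceil(1152 / 64) = 18 cache lines.
Row-major traversal misses (one per line touched): 172 * ceil(144 * 8 / 64) = 3096
Column-major traversal misses (no reuse, every access misses): 172 * 144 = 24768
Ratio = 24768 / 3096 = 8.0

8.0


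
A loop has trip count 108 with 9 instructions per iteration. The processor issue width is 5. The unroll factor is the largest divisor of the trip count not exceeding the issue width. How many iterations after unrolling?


Largest divisor of 108 <= 5 is 4
New iterations = 108 / 4 = 27

27


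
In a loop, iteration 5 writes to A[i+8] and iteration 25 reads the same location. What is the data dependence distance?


Distance = read iteration - write iteration
= 25 - 5 = 20

20


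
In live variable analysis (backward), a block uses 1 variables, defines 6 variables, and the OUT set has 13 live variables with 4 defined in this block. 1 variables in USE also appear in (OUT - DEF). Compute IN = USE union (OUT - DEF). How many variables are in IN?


OUT - DEF: 13 - 4 = 9
|IN| = |USE| + |OUT - DEF| - |USE ∩ (OUT - DEF)| = 1 + 9 - 1 = 9

9


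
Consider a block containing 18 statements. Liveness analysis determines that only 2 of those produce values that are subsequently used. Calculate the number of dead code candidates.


Dead code = total statements - live definitions
= 18 - 2 = 16

16


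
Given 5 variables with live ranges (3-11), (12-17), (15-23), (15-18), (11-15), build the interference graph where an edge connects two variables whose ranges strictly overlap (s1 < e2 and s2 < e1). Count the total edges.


Check all pairs for overlapping intervals.
Two intervals (s1,e1) and (s2,e2) overlap if s1 < e2 and s2 < e1.
v0 (3-11) vs v1..v4: overlaps none -> 0
v1 (12-17) vs v2..v4: overlaps v2, v3, v4 -> 3
v2 (15-23) vs v3..v4: overlaps v3 -> 1
v3 (15-18) vs v4: overlaps none -> 0
Total overlapping pairs = 0 + 3 + 1 + 0 = 4

4


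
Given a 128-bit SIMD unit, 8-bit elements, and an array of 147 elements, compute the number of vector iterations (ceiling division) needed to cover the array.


Width = 128 / 8 = 16 elements per vector op
Iterations = ceil(147 / 16) = 10

10


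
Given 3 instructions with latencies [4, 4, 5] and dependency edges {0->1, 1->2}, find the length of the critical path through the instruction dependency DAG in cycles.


Compute longest path through dependency graph: dist(Ik) = max over predecessors of dist + latency(Ik).
dist(I0) = latency 4 = 4
dist(I1) = dist(I0) + 4 = 4 + 4 = 8
dist(I2) = dist(I1) + 5 = 8 + 5 = 13
Critical path = max dist = 13

13


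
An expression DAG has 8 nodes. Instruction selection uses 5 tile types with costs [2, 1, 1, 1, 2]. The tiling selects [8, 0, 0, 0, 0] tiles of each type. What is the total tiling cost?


Total cost = sum(count_i * cost_i)
= 8*2 + 0*1 + 0*1 + 0*1 + 0*2
= 16

16


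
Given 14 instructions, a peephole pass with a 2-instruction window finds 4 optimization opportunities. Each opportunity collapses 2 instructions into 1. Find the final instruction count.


Each match removes 1 instructions.
Total removed = 4 * 1 = 4
Remaining = 14 - 4 = 10

10


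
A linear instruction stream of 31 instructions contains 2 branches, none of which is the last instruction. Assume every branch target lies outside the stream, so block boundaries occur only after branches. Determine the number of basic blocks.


With no in-sequence branch targets, the leaders are the first instruction plus the instruction after each branch.
Number of basic blocks = branches + 1
= 2 + 1 = 3

3


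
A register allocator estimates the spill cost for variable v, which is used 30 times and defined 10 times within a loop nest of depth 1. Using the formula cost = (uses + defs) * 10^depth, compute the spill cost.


uses + defs = 30 + 10 = 40
10^1 = 10
Spill cost = 40 * 10 = 400

400


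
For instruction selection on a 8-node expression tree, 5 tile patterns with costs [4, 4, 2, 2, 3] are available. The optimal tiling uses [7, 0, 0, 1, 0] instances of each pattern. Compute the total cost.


Total cost = sum(count_i * cost_i)
= 7*4 + 0*4 + 0*2 + 1*2 + 0*3
= 30

30


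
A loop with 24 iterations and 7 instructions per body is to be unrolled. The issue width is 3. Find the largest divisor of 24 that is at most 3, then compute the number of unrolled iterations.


Largest divisor of 24 <= 3 is 3
New iterations = 24 / 3 = 8

8


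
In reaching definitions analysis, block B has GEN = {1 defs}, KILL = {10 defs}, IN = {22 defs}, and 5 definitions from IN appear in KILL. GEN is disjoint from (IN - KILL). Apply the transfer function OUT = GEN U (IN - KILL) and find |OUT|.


IN - KILL: 22 - 5 = 17 surviving definitions
OUT = GEN + surviving = 1 + 17 = 18

18


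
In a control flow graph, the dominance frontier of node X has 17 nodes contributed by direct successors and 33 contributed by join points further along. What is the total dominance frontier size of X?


DF(X) = direct successor contributions + join point contributions
= 17 + 33 = 50

50


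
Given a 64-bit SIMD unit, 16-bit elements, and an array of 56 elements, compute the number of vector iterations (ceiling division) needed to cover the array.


Width = 64 / 16 = 4 elements per vector op
Iterations = ceil(56 / 4) = 14

14


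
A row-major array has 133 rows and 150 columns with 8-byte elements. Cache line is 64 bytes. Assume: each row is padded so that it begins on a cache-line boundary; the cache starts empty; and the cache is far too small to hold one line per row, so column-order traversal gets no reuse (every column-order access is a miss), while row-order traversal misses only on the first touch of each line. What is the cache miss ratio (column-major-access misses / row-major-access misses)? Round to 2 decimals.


Each row occupies 150 * 8 = 1200 bytes and starts on a line boundary, so it spans ceil(1200 / 64) = 19 cache lines.
Row-major traversal misses (one per line touched): 133 * ceil(150 * 8 / 64) = 2527
Column-major traversal misses (no reuse, every access misses): 133 * 150 = 19950
Ratio = 19950 / 2527 = 7.89

7.89


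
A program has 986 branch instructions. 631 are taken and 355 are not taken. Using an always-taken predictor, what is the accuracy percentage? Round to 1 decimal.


Predictor: always-taken
Correct predictions = 631
Accuracy = 631 / 986 * 100 = 64.0%

64.0


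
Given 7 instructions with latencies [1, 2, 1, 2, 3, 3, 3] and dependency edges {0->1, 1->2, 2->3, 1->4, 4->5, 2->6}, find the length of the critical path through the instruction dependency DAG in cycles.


Compute longest path through dependency graph: dist(Ik) = max over predecessors of dist + latency(Ik).
dist(I0) = latency 1 = 1
dist(I1) = dist(I0) + 2 = 1 + 2 = 3
dist(I2) = dist(I1) + 1 = 3 + 1 = 4
dist(I3) = dist(I2) + 2 = 4 + 2 = 6
dist(I4) = dist(I1) + 3 = 3 + 3 = 6
dist(I5) = dist(I4) + 3 = 6 + 3 = 9
dist(I6) = dist(I2) + 3 = 4 + 3 = 7
Critical path = max dist = 9

9


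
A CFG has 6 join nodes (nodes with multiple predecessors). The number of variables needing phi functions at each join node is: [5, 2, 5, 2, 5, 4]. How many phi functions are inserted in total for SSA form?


Total phi functions = sum of phi functions at each join node
= 5 + 2 + 5 + 2 + 5 + 4 = 23

23


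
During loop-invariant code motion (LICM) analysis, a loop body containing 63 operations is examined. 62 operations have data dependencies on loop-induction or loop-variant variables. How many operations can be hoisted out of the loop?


Invariant candidates = total - loop-dependent
= 63 - 62 = 1

1


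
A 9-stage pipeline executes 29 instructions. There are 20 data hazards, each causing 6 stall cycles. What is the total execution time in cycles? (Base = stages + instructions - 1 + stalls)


Base cycles = 9 + 29 - 1 = 37
Total stalls = 20 * 6 = 120
Total = 37 + 120 = 157

157


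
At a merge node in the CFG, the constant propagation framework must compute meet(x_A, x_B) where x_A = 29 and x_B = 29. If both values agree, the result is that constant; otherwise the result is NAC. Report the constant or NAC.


Meet operation: if both paths give the same constant, result is that constant; if they differ, result is NAC (not-a-constant).
Path A: 29, Path B: 29 -> equal
Result: constant -> 29

29


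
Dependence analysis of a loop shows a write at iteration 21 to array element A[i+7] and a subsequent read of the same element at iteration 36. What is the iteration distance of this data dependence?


Distance = read iteration - write iteration
= 36 - 21 = 15

15


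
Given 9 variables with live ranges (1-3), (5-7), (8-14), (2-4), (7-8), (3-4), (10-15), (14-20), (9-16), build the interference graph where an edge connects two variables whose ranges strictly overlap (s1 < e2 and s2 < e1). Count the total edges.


Check all pairs for overlapping intervals.
Two intervals (s1,e1) and (s2,e2) overlap if s1 < e2 and s2 < e1.
v0 (1-3) vs v1..v8: overlaps v3 -> 1
v1 (5-7) vs v2..v8: overlaps none -> 0
v2 (8-14) vs v3..v8: overlaps v6, v8 -> 2
v3 (2-4) vs v4..v8: overlaps v5 -> 1
v4 (7-8) vs v5..v8: overlaps none -> 0
v5 (3-4) vs v6..v8: overlaps none -> 0
v6 (10-15) vs v7..v8: overlaps v7, v8 -> 2
v7 (14-20) vs v8: overlaps v8 -> 1
Total overlapping pairs = 1 + 0 + 2 + 1 + 0 + 0 + 2 + 1 = 7

7


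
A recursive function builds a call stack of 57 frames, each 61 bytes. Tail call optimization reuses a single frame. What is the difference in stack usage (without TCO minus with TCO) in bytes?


Without TCO: 57 * 61 = 3477 bytes
With TCO: reuse 1 frame = 61 bytes
Savings = 3477 - 61 = 3416

3416


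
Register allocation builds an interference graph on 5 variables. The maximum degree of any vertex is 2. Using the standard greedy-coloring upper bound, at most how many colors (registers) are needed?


Greedy coloring never needs more than (max_degree + 1) colors: when coloring a vertex, at most max_degree neighbors are already colored.
Upper bound = 2 + 1 = 3

3


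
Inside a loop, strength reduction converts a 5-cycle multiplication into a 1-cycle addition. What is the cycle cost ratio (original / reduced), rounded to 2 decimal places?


Ratio = mult_cost / add_cost = 5 / 1 = 5.0

5.0


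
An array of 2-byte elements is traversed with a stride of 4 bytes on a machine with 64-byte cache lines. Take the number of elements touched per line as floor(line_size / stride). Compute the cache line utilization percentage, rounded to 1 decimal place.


Elements per cache line = floor(64 / 4) = 16
Bytes used = 16 * 2 = 32
Utilization = 32 / 64 * 100 = 50.0%

50.0


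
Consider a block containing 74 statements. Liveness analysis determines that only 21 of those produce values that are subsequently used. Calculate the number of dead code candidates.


Dead code = total statements - live definitions
= 74 - 21 = 53

53


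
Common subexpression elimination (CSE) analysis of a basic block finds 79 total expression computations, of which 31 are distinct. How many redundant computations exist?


CSE count = total expressions - unique expressions
= 79 - 31 = 48

48


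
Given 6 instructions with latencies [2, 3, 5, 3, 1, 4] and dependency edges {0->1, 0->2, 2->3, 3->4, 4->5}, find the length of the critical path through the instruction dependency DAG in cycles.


Compute longest path through dependency graph: dist(Ik) = max over predecessors of dist + latency(Ik).
dist(I0) = latency 2 = 2
dist(I1) = dist(I0) + 3 = 2 + 3 = 5
dist(I2) = dist(I0) + 5 = 2 + 5 = 7
dist(I3) = dist(I2) + 3 = 7 + 3 = 10
dist(I4) = dist(I3) + 1 = 10 + 1 = 11
dist(I5) = dist(I4) + 4 = 11 + 4 = 15
Critical path = max dist = 15

15


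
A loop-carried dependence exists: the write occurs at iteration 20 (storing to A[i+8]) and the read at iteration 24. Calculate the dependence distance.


Distance = read iteration - write iteration
= 24 - 20 = 4

4


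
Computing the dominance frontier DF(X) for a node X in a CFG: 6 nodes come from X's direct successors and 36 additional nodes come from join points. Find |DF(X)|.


DF(X) = direct successor contributions + join point contributions
= 6 + 36 = 42

42


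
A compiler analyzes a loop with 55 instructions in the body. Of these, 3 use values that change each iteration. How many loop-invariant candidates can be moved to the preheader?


Invariant candidates = total - loop-dependent
= 55 - 3 = 52

52


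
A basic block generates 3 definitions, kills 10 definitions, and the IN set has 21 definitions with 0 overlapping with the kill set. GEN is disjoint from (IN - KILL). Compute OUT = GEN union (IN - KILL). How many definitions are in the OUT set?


IN - KILL: 21 - 0 = 21 surviving definitions
OUT = GEN + surviving = 3 + 21 = 24

24


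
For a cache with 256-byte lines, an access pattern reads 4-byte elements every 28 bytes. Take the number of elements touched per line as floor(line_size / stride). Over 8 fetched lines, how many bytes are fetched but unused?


Elements per line = floor(256 / 28) = 9
Bytes used per line = 9 * 4 = 36
Wasted per line = 256 - 36 = 220
Total wasted = 220 * 8 = 1760

1760


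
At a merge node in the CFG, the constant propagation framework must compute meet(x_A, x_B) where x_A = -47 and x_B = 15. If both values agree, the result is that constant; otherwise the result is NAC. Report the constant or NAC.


Meet operation: if both paths give the same constant, result is that constant; if they differ, result is NAC (not-a-constant).
Path A: -47, Path B: 15 -> differ
Result: not-a-constant -> NAC

NAC


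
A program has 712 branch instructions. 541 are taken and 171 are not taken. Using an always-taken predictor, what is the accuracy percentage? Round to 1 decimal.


Predictor: always-taken
Correct predictions = 541
Accuracy = 541 / 712 * 100 = 76.0%

76.0


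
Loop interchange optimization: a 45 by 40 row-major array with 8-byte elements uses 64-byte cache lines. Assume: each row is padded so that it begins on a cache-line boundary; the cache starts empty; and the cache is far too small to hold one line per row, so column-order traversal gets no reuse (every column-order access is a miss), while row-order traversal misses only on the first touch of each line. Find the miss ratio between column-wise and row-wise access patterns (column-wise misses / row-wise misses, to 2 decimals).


Each row occupies 40 * 8 = 320 bytes and starts on a line boundary, so it spans ceil(320 / 64) = 5 cache lines.
Row-major traversal misses (one per line touched): 45 * ceil(40 * 8 / 64) = 225
Column-major traversal misses (no reuse, every access misses): 45 * 40 = 1800
Ratio = 1800 / 225 = 8.0

8.0


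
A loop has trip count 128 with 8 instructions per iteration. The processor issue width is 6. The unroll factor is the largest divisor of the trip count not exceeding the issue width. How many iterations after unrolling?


Largest divisor of 128 <= 6 is 4
New iterations = 128 / 4 = 32

32


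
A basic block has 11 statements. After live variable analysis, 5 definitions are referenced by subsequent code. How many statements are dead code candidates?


Dead code = total statements - live definitions
= 11 - 5 = 6

6


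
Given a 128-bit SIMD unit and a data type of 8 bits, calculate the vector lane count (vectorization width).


Width = SIMD bits / data type bits
= 128 / 8 = 16

16


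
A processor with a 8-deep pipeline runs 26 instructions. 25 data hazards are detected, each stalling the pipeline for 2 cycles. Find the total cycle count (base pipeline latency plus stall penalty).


Base cycles = 8 + 26 - 1 = 33
Total stalls = 25 * 2 = 50
Total = 33 + 50 = 83

83


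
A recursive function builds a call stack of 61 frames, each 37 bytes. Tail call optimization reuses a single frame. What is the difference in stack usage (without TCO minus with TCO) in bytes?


Without TCO: 61 * 37 = 2257 bytes
With TCO: reuse 1 frame = 37 bytes
Savings = 2257 - 37 = 2220

2220


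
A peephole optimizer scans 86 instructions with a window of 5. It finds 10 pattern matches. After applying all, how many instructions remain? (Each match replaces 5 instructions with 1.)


Each match removes 4 instructions.
Total removed = 10 * 4 = 40
Remaining = 86 - 40 = 46

46


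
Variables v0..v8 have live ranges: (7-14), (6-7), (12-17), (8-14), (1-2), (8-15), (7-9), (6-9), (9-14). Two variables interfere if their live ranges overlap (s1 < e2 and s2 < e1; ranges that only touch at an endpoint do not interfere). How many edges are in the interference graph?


Check all pairs for overlapping intervals.
Two intervals (s1,e1) and (s2,e2) overlap if s1 < e2 and s2 < e1.
v0 (7-14) vs v1..v8: overlaps v2, v3, v5, v6, v7, v8 -> 6
v1 (6-7) vs v2..v8: overlaps v7 -> 1
v2 (12-17) vs v3..v8: overlaps v3, v5, v8 -> 3
v3 (8-14) vs v4..v8: overlaps v5, v6, v7, v8 -> 4
v4 (1-2) vs v5..v8: overlaps none -> 0
v5 (8-15) vs v6..v8: overlaps v6, v7, v8 -> 3
v6 (7-9) vs v7..v8: overlaps v7 -> 1
v7 (6-9) vs v8: overlaps none -> 0
Total overlapping pairs = 6 + 1 + 3 + 4 + 0 + 3 + 1 + 0 = 18

18


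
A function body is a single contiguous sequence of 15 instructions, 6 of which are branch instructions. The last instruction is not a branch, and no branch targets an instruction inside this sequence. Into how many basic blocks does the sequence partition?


With no in-sequence branch targets, the leaders are the first instruction plus the instruction after each branch.
Number of basic blocks = branches + 1
= 6 + 1 = 7

7
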